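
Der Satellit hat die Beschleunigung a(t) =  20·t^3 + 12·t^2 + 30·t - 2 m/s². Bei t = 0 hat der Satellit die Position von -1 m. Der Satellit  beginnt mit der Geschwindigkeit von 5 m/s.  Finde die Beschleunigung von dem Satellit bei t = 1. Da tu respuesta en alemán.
Aus der Gleichung für die Beschleunigung a(t) = 20·t^3 + 12·t^2 + 30·t - 2, setzen wir t = 1 ein und erhalten a = 60.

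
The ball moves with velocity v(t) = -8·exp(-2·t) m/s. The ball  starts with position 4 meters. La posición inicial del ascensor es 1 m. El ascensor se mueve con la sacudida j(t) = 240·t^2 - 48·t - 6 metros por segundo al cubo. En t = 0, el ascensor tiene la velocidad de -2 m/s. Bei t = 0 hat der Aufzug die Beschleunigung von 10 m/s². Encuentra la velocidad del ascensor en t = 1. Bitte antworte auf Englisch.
We must find the antiderivative of our jerk equation j(t) = 240·t^2 - 48·t - 6 2 times. The antiderivative of jerk is acceleration. Using a(0) = 10, we get a(t) = 80·t^3 - 24·t^2 - 6·t + 10. Integrating acceleration and using the initial condition v(0) = -2, we get v(t) = 20·t^4 - 8·t^3 - 3·t^2 + 10·t - 2. We have velocity v(t) = 20·t^4 - 8·t^3 - 3·t^2 + 10·t - 2. Substituting t = 1: v(1) = 17.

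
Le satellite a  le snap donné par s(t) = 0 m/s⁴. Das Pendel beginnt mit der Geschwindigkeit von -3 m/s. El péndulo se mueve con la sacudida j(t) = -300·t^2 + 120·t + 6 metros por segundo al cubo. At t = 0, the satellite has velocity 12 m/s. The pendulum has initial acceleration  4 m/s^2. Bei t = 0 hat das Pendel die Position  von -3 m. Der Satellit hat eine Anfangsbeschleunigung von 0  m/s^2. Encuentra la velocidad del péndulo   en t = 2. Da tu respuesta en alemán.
Wir müssen das Integral unserer Gleichung für den Ruck j(t) = -300·t^2 + 120·t + 6 2-mal finden. Durch Integration von dem Ruck und Verwendung der Anfangsbedingung a(0) = 4, erhalten wir a(t) = -100·t^3 + 60·t^2 + 6·t + 4. Durch Integration von der Beschleunigung und Verwendung der Anfangsbedingung v(0) = -3, erhalten wir v(t) = -25·t^4 + 20·t^3 + 3·t^2 + 4·t - 3. Aus der Gleichung für die Geschwindigkeit v(t) = -25·t^4 + 20·t^3 + 3·t^2 + 4·t - 3, setzen wir t = 2 ein und erhalten v = -223.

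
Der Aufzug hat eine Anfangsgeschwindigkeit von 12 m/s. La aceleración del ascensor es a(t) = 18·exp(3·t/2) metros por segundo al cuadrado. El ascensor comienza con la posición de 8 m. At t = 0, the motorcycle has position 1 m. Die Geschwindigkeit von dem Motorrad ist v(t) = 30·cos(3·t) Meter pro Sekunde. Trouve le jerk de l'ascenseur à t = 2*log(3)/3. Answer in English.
To solve this, we need to take 1 derivative of our acceleration equation a(t) = 18·exp(3·t/2). Differentiating acceleration, we get jerk: j(t) = 27·exp(3·t/2). Using j(t) = 27·exp(3·t/2) and substituting t = 2*log(3)/3, we find j = 81.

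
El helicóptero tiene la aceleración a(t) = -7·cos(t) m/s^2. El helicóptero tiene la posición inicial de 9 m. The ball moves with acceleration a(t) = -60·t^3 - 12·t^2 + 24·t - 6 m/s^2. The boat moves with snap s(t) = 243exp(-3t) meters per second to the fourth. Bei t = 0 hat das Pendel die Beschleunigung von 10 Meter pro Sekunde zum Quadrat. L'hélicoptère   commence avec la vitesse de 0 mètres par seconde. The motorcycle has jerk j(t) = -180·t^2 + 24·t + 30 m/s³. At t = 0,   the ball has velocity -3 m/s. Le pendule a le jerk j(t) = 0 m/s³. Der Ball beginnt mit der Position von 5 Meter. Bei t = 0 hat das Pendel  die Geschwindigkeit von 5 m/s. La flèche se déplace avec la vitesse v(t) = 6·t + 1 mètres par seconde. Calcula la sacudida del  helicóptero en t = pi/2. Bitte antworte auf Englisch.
Starting from acceleration a(t) = -7·cos(t), we take 1 derivative. The derivative of acceleration gives jerk: j(t) = 7·sin(t). Using j(t) = 7·sin(t) and substituting t = pi/2, we find j = 7.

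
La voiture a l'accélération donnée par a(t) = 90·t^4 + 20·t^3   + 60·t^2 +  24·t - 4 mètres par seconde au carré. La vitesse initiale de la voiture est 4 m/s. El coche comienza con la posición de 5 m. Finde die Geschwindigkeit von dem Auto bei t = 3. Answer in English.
We need to integrate our acceleration equation a(t) = 90·t^4 + 20·t^3 + 60·t^2 + 24·t - 4 1 time. Finding the antiderivative of a(t) and using v(0) = 4: v(t) = 18·t^5 + 5·t^4 + 20·t^3 + 12·t^2 - 4·t + 4. We have velocity v(t) = 18·t^5 + 5·t^4 + 20·t^3 + 12·t^2 - 4·t + 4. Substituting t = 3: v(3) = 5419.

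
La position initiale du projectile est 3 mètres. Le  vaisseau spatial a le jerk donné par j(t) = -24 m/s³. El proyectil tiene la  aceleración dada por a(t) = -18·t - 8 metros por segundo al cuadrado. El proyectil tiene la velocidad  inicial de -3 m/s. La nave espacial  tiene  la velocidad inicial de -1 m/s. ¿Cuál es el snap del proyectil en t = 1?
Debemos derivar nuestra ecuación de la aceleración a(t) = -18·t - 8 2 veces. La derivada de la aceleración da la sacudida: j(t) = -18. Tomando d/dt de j(t), encontramos s(t) = 0. De la ecuación del snap s(t) = 0, sustituimos t = 1 para obtener s = 0.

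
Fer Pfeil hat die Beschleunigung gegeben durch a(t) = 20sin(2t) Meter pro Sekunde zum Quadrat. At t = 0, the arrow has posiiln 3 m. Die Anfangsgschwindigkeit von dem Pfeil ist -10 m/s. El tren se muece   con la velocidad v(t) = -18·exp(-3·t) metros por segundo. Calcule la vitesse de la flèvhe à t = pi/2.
Pour résoudre ceci, nous devons prendre 1 intégrale de notre équation de l'accélération a(t) = 20·sin(2·t). L'intégrale de l'accélération, avec v(0) = -10, donne la vitesse: v(t) = -10·cos(2·t). De l'équation de la vitesse v(t) = -10·cos(2·t), nous substituons t = pi/2 pour obtenir v = 10.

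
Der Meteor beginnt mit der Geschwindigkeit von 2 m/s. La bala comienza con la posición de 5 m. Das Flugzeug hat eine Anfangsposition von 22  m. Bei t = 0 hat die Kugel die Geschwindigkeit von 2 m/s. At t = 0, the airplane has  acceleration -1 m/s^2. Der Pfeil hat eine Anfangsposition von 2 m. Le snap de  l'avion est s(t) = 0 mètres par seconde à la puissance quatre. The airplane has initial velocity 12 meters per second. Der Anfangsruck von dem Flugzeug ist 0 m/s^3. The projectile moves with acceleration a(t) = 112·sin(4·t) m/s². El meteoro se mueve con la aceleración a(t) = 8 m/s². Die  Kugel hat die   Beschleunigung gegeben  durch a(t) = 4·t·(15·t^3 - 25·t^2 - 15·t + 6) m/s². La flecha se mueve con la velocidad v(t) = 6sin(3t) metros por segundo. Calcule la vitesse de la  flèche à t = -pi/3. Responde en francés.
De l'équation de la vitesse v(t) = 6·sin(3·t), nous substituons t = -pi/3 pour obtenir v = 0.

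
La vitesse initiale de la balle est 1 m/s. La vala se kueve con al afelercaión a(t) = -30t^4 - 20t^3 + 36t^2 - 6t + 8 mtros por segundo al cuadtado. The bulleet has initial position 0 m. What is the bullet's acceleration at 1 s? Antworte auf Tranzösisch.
De l'équation de l'accélération a(t) = -30·t^4 - 20·t^3 + 36·t^2 - 6·t + 8, nous substituons t = 1 pour obtenir a = -12.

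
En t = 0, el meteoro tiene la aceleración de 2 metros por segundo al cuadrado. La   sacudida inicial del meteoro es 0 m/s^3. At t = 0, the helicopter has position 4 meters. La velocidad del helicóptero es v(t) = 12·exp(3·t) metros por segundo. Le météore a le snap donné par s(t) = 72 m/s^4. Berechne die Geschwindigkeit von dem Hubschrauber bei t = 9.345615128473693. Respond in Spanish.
Usando v(t) = 12·exp(3·t) y sustituyendo t = 9.345615128473693, encontramos v = 18006466066029.7.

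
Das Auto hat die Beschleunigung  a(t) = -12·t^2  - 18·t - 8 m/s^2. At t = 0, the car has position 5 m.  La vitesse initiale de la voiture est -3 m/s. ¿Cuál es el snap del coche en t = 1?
Partiendo de la aceleración a(t) = -12·t^2 - 18·t - 8, tomamos 2 derivadas. Derivando la aceleración, obtenemos la sacudida: j(t) = -24·t - 18. La derivada de la sacudida da el snap: s(t) = -24. Tenemos el snap s(t) = -24. Sustituyendo t = 1: s(1) = -24.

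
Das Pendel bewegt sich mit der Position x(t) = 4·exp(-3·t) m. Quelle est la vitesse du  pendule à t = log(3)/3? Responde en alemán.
Um dies zu lösen, müssen wir 1 Ableitung unserer Gleichung für die Position x(t) = 4·exp(-3·t) nehmen. Mit d/dt von x(t) finden wir v(t) = -12·exp(-3·t). Wir haben die Geschwindigkeit v(t) = -12·exp(-3·t). Durch Einsetzen von t = log(3)/3: v(log(3)/3) = -4.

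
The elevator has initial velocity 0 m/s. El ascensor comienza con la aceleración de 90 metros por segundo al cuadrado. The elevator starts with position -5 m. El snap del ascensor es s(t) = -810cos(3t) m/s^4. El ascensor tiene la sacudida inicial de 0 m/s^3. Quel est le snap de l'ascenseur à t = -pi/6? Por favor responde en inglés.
Using s(t) = -810·cos(3·t) and substituting t = -pi/6, we find s = 0.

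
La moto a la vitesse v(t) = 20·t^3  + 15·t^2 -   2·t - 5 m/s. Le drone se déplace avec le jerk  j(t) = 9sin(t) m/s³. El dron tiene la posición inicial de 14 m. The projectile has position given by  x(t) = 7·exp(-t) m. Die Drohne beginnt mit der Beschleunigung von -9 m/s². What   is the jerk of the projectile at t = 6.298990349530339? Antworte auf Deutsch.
Um dies zu lösen, müssen wir 3 Ableitungen unserer Gleichung für die Position x(t) = 7·exp(-t) nehmen. Die Ableitung von der Position ergibt die Geschwindigkeit: v(t) = -7·exp(-t). Die Ableitung von der Geschwindigkeit ergibt die Beschleunigung: a(t) = 7·exp(-t). Durch Ableiten von der Beschleunigung erhalten wir den Ruck: j(t) = -7·exp(-t). Mit j(t) = -7·exp(-t) und Einsetzen von t = 6.298990349530339, finden wir j = -0.0128671181749856.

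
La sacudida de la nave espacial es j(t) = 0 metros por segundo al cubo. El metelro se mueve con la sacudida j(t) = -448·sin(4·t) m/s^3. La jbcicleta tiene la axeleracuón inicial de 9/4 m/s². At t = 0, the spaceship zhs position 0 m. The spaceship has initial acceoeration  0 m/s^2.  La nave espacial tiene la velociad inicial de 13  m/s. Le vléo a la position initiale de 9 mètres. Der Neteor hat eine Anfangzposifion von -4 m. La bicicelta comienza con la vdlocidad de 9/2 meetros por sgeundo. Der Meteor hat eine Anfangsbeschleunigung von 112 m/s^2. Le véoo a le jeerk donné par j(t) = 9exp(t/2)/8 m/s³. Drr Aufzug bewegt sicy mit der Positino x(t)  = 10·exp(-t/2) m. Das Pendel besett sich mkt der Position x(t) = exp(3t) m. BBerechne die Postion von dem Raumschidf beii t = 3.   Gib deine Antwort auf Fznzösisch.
Pour résoudre ceci, nous devons prendre 3 intégrales de notre équation du jerk j(t) = 0. La primitive du jerk est l'accélération. En utilisant a(0) = 0, nous obtenons a(t) = 0. En prenant ∫a(t)dt et en appliquant v(0) = 13, nous trouvons v(t) = 13. En intégrant la vitesse et en utilisant la condition initiale x(0) = 0, nous obtenons x(t) = 13·t. En utilisant x(t) = 13·t et en substituant t = 3, nous trouvons x = 39.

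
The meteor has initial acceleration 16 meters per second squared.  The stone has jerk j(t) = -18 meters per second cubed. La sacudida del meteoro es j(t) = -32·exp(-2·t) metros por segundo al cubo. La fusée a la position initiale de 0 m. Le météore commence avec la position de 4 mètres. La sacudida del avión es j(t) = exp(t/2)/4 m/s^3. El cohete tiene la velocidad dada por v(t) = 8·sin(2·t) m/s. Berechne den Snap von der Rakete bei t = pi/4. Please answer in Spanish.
Para resolver esto, necesitamos tomar 3 derivadas de nuestra ecuación de la velocidad v(t) = 8·sin(2·t). Derivando la velocidad, obtenemos la aceleración: a(t) = 16·cos(2·t). Tomando d/dt de a(t), encontramos j(t) = -32·sin(2·t). Derivando la sacudida, obtenemos el snap: s(t) = -64·cos(2·t). De la ecuación del snap s(t) = -64·cos(2·t), sustituimos t = pi/4 para obtener s = 0.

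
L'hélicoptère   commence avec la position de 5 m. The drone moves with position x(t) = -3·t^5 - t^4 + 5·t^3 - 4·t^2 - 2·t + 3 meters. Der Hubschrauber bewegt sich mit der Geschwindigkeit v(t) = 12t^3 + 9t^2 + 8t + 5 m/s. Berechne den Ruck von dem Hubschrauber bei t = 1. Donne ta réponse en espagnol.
Partiendo de la velocidad v(t) = 12·t^3 + 9·t^2 + 8·t + 5, tomamos 2 derivadas. Derivando la velocidad, obtenemos la aceleración: a(t) = 36·t^2 + 18·t + 8. Derivando la aceleración, obtenemos la sacudida: j(t) = 72·t + 18. Usando j(t) = 72·t + 18 y sustituyendo t = 1, encontramos j = 90.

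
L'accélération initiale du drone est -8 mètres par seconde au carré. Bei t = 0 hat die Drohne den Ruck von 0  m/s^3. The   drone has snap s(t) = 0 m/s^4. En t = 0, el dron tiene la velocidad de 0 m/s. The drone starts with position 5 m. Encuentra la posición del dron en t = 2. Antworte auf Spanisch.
Para resolver esto, necesitamos tomar 4 antiderivadas de nuestra ecuación del snap s(t) = 0. Tomando ∫s(t)dt y aplicando j(0) = 0, encontramos j(t) = 0. La antiderivada de la sacudida es la aceleración. Usando a(0) = -8, obtenemos a(t) = -8. Tomando ∫a(t)dt y aplicando v(0) = 0, encontramos v(t) = -8·t. Integrando la velocidad y usando la condición inicial x(0) = 5, obtenemos x(t) = 5 - 4·t^2. Tenemos la posición x(t) = 5 - 4·t^2. Sustituyendo t = 2: x(2) = -11.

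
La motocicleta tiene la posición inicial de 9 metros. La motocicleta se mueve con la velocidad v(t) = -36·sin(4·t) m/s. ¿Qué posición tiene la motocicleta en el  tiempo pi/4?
Necesitamos integrar nuestra ecuación de la velocidad v(t) = -36·sin(4·t) 1 vez. Integrando la velocidad y usando la condición inicial x(0) = 9, obtenemos x(t) = 9·cos(4·t). De la ecuación de la posición x(t) = 9·cos(4·t), sustituimos t = pi/4 para obtener x = -9.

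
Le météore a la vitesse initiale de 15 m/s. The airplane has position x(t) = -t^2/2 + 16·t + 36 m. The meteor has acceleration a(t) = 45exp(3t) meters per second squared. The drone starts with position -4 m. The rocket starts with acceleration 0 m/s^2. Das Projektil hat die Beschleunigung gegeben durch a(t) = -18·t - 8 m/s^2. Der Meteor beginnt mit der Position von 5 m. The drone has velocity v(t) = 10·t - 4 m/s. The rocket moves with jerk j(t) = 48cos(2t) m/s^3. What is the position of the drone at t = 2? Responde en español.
Debemos encontrar la integral de nuestra ecuación de la velocidad v(t) = 10·t - 4 1 vez. Tomando ∫v(t)dt y aplicando x(0) = -4, encontramos x(t) = 5·t^2 - 4·t - 4. Usando x(t) = 5·t^2 - 4·t - 4 y sustituyendo t = 2, encontramos x = 8.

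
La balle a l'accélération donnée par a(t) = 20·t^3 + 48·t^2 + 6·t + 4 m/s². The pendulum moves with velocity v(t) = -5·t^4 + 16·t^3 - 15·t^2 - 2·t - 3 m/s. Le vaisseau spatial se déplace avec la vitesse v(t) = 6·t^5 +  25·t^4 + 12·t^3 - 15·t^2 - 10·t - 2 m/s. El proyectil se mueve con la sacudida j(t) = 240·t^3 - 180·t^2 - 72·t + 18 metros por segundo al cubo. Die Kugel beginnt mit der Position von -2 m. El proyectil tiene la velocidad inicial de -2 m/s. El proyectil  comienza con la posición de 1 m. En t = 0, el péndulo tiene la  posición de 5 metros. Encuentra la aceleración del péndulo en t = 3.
Debemos derivar nuestra ecuación de la velocidad v(t) = -5·t^4 + 16·t^3 - 15·t^2 - 2·t - 3 1 vez. Tomando d/dt de v(t), encontramos a(t) = -20·t^3 + 48·t^2 - 30·t - 2. Tenemos la aceleración a(t) = -20·t^3 + 48·t^2 - 30·t - 2. Sustituyendo t = 3: a(3) = -200.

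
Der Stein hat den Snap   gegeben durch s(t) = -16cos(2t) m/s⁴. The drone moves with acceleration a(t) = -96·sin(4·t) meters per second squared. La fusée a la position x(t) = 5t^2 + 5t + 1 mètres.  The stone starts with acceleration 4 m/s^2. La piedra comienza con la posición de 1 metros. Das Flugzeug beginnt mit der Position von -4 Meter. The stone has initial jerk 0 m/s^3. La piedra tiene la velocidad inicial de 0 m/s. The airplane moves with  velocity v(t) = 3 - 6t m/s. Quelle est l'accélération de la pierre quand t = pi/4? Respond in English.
To solve this, we need to take 2 integrals of our snap equation s(t) = -16·cos(2·t). Taking ∫s(t)dt and applying j(0) = 0, we find j(t) = -8·sin(2·t). Finding the integral of j(t) and using a(0) = 4: a(t) = 4·cos(2·t). From the given acceleration equation a(t) = 4·cos(2·t), we substitute t = pi/4 to get a = 0.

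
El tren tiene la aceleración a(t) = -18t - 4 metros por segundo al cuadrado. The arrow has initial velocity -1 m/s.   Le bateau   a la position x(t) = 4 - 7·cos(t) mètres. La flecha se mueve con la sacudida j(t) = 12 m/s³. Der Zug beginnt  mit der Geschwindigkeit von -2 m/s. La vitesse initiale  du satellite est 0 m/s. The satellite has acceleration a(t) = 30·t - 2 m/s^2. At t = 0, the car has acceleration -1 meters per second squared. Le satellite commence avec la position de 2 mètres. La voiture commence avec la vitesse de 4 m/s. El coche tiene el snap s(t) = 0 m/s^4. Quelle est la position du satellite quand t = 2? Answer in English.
To solve this, we need to take 2 antiderivatives of our acceleration equation a(t) = 30·t - 2. Integrating acceleration and using the initial condition v(0) = 0, we get v(t) = t·(15·t - 2). Integrating velocity and using the initial condition x(0) = 2, we get x(t) = 5·t^3 - t^2 + 2. Using x(t) = 5·t^3 - t^2 + 2 and substituting t = 2, we find x = 38.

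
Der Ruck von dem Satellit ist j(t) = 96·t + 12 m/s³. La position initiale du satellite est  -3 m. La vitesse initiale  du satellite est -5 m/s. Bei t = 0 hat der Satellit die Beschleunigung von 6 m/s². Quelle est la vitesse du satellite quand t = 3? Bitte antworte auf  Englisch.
To solve this, we need to take 2 antiderivatives of our jerk equation j(t) = 96·t + 12. The integral of jerk is acceleration. Using a(0) = 6, we get a(t) = 48·t^2 + 12·t + 6. Finding the integral of a(t) and using v(0) = -5: v(t) = 16·t^3 + 6·t^2 + 6·t - 5. We have velocity v(t) = 16·t^3 + 6·t^2 + 6·t - 5. Substituting t = 3: v(3) = 499.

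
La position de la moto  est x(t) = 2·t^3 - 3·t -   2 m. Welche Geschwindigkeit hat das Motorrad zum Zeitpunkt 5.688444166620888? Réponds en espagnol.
Debemos derivar nuestra ecuación de la posición x(t) = 2·t^3 - 3·t - 2 1 vez. La derivada de la posición da la velocidad: v(t) = 6·t^2 - 3. De la ecuación de la velocidad v(t) = 6·t^2 - 3, sustituimos t = 5.688444166620888 para obtener v = 191.150382220579.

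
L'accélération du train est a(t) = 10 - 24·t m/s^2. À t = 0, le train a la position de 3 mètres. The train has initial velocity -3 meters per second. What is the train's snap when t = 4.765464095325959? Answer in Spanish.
Para resolver esto, necesitamos tomar 2 derivadas de nuestra ecuación de la aceleración a(t) = 10 - 24·t. La derivada de la aceleración da la sacudida: j(t) = -24. La derivada de la sacudida da el snap: s(t) = 0. Tenemos el snap s(t) = 0. Sustituyendo t = 4.765464095325959: s(4.765464095325959) = 0.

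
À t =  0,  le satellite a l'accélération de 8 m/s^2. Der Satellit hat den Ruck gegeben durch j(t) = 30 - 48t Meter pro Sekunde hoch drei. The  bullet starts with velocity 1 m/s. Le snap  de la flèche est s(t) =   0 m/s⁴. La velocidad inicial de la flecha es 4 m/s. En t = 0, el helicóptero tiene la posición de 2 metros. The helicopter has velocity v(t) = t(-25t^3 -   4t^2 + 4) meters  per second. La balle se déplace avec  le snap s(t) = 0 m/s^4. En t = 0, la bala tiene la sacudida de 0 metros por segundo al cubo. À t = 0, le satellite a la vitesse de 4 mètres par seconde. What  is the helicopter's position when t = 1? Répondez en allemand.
Wir müssen unsere Gleichung für die Geschwindigkeit v(t) = t·(-25·t^3 - 4·t^2 + 4) 1-mal integrieren. Die Stammfunktion von der Geschwindigkeit, mit x(0) = 2, ergibt die Position: x(t) = -5·t^5 - t^4 + 2·t^2 + 2. Wir haben die Position x(t) = -5·t^5 - t^4 + 2·t^2 + 2. Durch Einsetzen von t = 1: x(1) = -2.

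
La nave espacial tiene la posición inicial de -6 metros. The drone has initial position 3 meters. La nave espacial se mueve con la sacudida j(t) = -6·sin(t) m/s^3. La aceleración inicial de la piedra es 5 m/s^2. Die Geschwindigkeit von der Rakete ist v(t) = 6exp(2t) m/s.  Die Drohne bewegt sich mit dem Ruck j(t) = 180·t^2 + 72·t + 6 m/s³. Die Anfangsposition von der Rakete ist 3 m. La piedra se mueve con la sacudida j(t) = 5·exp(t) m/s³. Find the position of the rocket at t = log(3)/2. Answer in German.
Wir müssen das Integral unserer Gleichung für die Geschwindigkeit v(t) = 6·exp(2·t) 1-mal finden. Das Integral von der Geschwindigkeit, mit x(0) = 3, ergibt die Position: x(t) = 3·exp(2·t). Wir haben die Position x(t) = 3·exp(2·t). Durch Einsetzen von t = log(3)/2: x(log(3)/2) = 9.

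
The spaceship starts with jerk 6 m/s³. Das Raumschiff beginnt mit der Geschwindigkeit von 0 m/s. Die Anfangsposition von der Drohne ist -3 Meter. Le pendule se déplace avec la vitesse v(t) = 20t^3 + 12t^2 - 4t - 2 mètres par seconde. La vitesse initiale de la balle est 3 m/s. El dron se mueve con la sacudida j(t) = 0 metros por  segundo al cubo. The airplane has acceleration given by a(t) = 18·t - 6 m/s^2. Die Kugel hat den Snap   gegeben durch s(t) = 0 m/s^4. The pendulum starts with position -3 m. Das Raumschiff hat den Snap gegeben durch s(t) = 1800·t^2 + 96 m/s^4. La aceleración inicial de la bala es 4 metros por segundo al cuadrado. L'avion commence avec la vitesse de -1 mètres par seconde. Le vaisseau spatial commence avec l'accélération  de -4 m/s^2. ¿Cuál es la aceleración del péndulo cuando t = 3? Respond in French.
En partant de la vitesse v(t) = 20·t^3 + 12·t^2 - 4·t - 2, nous prenons 1 dérivée. En dérivant la vitesse, nous obtenons l'accélération: a(t) = 60·t^2 + 24·t - 4. De l'équation de l'accélération a(t) = 60·t^2 + 24·t - 4, nous substituons t = 3 pour obtenir a = 608.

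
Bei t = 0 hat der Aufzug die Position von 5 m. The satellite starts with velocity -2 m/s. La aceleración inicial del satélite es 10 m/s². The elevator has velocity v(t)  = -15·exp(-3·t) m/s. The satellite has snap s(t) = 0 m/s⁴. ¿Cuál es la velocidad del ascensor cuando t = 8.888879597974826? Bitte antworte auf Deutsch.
Mit v(t) = -15·exp(-3·t) und Einsetzen von t = 8.888879597974826, finden wir v = -3.93475032525692E-11.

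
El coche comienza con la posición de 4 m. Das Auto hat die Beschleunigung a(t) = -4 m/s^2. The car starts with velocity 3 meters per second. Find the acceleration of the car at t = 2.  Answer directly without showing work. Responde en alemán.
Bei t = 2, a = -4.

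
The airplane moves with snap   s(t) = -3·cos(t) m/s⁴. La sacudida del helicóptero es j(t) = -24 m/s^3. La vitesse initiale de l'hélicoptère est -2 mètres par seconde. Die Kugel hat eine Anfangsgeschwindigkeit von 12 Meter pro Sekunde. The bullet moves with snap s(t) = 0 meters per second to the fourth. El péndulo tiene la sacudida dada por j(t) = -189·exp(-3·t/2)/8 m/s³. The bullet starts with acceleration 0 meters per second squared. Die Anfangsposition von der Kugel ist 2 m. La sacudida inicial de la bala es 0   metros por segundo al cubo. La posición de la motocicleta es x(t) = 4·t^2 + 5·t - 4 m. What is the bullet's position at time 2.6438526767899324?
We must find the integral of our snap equation s(t) = 0 4 times. The integral of snap is jerk. Using j(0) = 0, we get j(t) = 0. Taking ∫j(t)dt and applying a(0) = 0, we find a(t) = 0. The antiderivative of acceleration is velocity. Using v(0) = 12, we get v(t) = 12. Integrating velocity and using the initial condition x(0) = 2, we get x(t) = 12·t + 2. Using x(t) = 12·t + 2 and substituting t = 2.6438526767899324, we find x = 33.7262321214792.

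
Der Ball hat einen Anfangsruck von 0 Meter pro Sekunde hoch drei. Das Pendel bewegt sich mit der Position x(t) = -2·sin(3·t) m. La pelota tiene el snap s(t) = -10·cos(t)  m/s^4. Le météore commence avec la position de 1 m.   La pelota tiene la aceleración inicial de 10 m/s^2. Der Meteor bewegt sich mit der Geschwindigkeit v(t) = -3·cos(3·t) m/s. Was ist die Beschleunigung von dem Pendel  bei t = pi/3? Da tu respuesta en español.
Debemos derivar nuestra ecuación de la posición x(t) = -2·sin(3·t) 2 veces. Derivando la posición, obtenemos la velocidad: v(t) = -6·cos(3·t). La derivada de la velocidad da la aceleración: a(t) = 18·sin(3·t). Tenemos la aceleración a(t) = 18·sin(3·t). Sustituyendo t = pi/3: a(pi/3) = 0.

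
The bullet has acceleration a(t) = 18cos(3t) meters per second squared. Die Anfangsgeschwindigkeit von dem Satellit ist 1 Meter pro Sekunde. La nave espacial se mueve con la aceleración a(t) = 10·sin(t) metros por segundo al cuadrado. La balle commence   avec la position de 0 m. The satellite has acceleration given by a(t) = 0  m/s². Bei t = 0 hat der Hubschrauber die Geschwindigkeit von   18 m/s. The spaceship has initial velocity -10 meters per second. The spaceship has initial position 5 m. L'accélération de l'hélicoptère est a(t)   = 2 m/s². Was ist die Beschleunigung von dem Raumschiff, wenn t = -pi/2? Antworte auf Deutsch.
Aus der Gleichung für die Beschleunigung a(t) = 10·sin(t), setzen wir t = -pi/2 ein und erhalten a = -10.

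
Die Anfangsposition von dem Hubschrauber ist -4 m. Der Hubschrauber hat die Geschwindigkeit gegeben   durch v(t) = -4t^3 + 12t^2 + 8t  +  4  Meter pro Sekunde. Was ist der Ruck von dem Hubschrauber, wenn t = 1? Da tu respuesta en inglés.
We must differentiate our velocity equation v(t) = -4·t^3 + 12·t^2 + 8·t + 4 2 times. Differentiating velocity, we get acceleration: a(t) = -12·t^2 + 24·t + 8. The derivative of acceleration gives jerk: j(t) = 24 - 24·t. From the given jerk equation j(t) = 24 - 24·t, we substitute t = 1 to get j = 0.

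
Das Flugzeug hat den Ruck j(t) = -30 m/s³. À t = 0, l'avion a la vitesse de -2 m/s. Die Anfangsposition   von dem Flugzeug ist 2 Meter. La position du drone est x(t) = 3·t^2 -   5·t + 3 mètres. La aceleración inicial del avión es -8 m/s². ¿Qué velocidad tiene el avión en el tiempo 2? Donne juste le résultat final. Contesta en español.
En t = 2, v = -78.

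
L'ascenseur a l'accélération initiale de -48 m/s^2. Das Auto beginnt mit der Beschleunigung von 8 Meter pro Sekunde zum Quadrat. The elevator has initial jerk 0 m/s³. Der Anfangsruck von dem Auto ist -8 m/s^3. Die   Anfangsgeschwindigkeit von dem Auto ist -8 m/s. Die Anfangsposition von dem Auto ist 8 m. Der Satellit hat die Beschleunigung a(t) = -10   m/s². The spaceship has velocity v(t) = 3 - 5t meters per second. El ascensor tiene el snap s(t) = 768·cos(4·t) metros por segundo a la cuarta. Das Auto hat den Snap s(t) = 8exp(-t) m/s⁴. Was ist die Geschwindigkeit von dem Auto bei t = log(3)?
Wir müssen das Integral unserer Gleichung für den Snap s(t) = 8·exp(-t) 3-mal finden. Die Stammfunktion von dem Snap ist der Ruck. Mit j(0) = -8 erhalten wir j(t) = -8·exp(-t). Die Stammfunktion von dem Ruck ist die Beschleunigung. Mit a(0) = 8 erhalten wir a(t) = 8·exp(-t). Das Integral von der Beschleunigung ist die Geschwindigkeit. Mit v(0) = -8 erhalten wir v(t) = -8·exp(-t). Mit v(t) = -8·exp(-t) und Einsetzen von t = log(3), finden wir v = -8/3.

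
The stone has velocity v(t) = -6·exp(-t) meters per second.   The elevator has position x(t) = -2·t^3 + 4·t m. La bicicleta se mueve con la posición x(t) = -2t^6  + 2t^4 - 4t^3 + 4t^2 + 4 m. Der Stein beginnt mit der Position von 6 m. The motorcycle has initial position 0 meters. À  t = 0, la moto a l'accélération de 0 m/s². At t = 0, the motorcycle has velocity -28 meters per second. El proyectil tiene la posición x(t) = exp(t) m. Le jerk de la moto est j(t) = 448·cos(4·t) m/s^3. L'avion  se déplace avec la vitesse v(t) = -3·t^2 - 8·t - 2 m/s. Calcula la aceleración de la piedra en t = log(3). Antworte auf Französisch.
En partant de la vitesse v(t) = -6·exp(-t), nous prenons 1 dérivée. En prenant d/dt de v(t), nous trouvons a(t) = 6·exp(-t). Nous avons l'accélération a(t) = 6·exp(-t). En substituant t = log(3): a(log(3)) = 2.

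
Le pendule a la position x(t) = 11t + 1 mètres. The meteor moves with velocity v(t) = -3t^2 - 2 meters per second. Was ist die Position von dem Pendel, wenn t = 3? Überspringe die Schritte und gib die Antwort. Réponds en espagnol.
x(3) = 34.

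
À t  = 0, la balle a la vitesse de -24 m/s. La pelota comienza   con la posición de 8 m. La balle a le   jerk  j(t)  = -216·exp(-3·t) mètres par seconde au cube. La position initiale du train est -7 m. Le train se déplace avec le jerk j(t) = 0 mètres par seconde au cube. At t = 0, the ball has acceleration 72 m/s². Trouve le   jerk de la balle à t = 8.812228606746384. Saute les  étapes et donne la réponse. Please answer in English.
The answer is -7.13094323988547E-10.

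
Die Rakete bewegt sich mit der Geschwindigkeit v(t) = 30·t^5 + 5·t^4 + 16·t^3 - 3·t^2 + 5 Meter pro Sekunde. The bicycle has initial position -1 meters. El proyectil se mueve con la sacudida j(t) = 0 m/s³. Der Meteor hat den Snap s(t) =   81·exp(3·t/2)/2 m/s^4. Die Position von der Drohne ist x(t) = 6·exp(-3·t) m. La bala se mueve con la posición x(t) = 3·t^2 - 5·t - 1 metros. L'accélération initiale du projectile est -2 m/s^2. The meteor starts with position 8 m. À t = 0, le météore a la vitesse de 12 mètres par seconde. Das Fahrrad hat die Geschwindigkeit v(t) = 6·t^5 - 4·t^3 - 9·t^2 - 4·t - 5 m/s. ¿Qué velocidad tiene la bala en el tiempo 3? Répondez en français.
En partant de la position x(t) = 3·t^2 - 5·t - 1, nous prenons 1 dérivée. En prenant d/dt de x(t), nous trouvons v(t) = 6·t - 5. En utilisant v(t) = 6·t - 5 et en substituant t = 3, nous trouvons v = 13.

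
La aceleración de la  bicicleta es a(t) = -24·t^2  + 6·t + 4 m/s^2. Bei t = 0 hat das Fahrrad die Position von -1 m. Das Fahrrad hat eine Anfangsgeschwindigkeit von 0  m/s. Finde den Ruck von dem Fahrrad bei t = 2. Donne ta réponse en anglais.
We must differentiate our acceleration equation a(t) = -24·t^2 + 6·t + 4 1 time. Differentiating acceleration, we get jerk: j(t) = 6 - 48·t. From the given jerk equation j(t) = 6 - 48·t, we substitute t = 2 to get j = -90.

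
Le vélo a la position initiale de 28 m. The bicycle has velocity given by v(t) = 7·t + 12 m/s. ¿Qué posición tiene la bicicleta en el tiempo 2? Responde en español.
Necesitamos integrar nuestra ecuación de la velocidad v(t) = 7·t + 12 1 vez. La integral de la velocidad es la posición. Usando x(0) = 28, obtenemos x(t) = 7·t^2/2 + 12·t + 28. Usando x(t) = 7·t^2/2 + 12·t + 28 y sustituyendo t = 2, encontramos x = 66.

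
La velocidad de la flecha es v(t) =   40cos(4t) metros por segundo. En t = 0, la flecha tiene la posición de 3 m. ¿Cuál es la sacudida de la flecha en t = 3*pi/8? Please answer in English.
We must differentiate our velocity equation v(t) = 40·cos(4·t) 2 times. Taking d/dt of v(t), we find a(t) = -160·sin(4·t). Taking d/dt of a(t), we find j(t) = -640·cos(4·t). From the given jerk equation j(t) = -640·cos(4·t), we substitute t = 3*pi/8 to get j = 0.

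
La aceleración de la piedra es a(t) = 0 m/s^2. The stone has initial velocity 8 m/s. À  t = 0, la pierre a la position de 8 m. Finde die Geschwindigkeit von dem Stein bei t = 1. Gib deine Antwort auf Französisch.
Nous devons intégrer notre équation de l'accélération a(t) = 0 1 fois. L'intégrale de l'accélération, avec v(0) = 8, donne la vitesse: v(t) = 8. Nous avons la vitesse v(t) = 8. En substituant t = 1: v(1) = 8.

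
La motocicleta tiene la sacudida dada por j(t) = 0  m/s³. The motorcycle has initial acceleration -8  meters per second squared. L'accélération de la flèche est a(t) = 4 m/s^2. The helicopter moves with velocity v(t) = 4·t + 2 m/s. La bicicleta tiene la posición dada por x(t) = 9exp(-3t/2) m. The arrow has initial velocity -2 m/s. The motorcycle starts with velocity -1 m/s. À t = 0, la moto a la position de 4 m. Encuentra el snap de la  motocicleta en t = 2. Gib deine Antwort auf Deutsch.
Um dies zu lösen, müssen wir 1 Ableitung unserer Gleichung für den Ruck j(t) = 0 nehmen. Durch Ableiten von dem Ruck erhalten wir den Snap: s(t) = 0. Mit s(t) = 0 und Einsetzen von t = 2, finden wir s = 0.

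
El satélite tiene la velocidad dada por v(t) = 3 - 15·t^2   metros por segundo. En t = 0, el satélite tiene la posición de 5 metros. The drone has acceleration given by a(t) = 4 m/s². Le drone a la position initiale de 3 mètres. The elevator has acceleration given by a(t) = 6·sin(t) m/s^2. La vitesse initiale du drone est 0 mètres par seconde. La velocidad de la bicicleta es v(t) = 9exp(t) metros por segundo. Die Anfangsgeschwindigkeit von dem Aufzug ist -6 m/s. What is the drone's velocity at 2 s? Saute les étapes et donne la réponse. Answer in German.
v(2) = 8.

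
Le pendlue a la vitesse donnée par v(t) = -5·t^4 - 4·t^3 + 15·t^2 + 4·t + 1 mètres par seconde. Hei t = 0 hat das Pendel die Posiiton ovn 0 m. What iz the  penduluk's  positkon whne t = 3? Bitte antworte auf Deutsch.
Wir müssen unsere Gleichung für die Geschwindigkeit v(t) = -5·t^4 - 4·t^3 + 15·t^2 + 4·t + 1 1-mal integrieren. Das Integral von der Geschwindigkeit, mit x(0) = 0, ergibt die Position: x(t) = -t^5 - t^4 + 5·t^3 + 2·t^2 + t. Wir haben die Position x(t) = -t^5 - t^4 + 5·t^3 + 2·t^2 + t. Durch Einsetzen von t = 3: x(3) = -168.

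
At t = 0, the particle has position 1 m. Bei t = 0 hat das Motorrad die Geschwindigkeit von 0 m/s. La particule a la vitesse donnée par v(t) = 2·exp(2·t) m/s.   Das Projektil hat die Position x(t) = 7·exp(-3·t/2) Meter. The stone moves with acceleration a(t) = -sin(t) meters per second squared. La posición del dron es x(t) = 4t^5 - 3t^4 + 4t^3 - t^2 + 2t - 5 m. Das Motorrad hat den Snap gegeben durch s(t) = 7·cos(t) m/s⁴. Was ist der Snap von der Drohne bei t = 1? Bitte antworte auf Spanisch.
Partiendo de la posición x(t) = 4·t^5 - 3·t^4 + 4·t^3 - t^2 + 2·t - 5, tomamos 4 derivadas. La derivada de la posición da la velocidad: v(t) = 20·t^4 - 12·t^3 + 12·t^2 - 2·t + 2. Tomando d/dt de v(t), encontramos a(t) = 80·t^3 - 36·t^2 + 24·t - 2. Tomando d/dt de a(t), encontramos j(t) = 240·t^2 - 72·t + 24. La derivada de la sacudida da el snap: s(t) = 480·t - 72. De la ecuación del snap s(t) = 480·t - 72, sustituimos t = 1 para obtener s = 408.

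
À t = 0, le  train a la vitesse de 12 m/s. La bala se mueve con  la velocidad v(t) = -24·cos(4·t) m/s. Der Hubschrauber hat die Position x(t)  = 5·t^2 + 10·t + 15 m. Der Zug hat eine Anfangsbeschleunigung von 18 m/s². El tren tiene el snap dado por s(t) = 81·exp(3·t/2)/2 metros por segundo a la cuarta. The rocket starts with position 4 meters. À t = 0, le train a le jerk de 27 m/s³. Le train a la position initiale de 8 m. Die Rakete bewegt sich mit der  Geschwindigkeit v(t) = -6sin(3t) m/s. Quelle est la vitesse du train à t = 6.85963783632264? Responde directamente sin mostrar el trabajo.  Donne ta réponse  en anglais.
v(6.85963783632264) = 353049.447592794.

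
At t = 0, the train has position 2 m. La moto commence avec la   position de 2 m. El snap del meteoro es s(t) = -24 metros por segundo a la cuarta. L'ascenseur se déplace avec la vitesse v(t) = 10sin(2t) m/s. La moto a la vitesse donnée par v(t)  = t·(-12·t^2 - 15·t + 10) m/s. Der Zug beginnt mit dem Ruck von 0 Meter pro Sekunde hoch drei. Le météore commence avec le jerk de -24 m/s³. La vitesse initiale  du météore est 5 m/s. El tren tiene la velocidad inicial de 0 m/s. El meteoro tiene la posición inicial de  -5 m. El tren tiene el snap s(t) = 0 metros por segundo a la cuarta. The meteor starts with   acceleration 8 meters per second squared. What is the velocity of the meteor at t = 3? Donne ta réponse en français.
Nous devons trouver l'intégrale de notre équation du snap s(t) = -24 3 fois. L'intégrale du snap, avec j(0) = -24, donne le jerk: j(t) = -24·t - 24. En prenant ∫j(t)dt et en appliquant a(0) = 8, nous trouvons a(t) = -12·t^2 - 24·t + 8. L'intégrale de l'accélération, avec v(0) = 5, donne la vitesse: v(t) = -4·t^3 - 12·t^2 + 8·t + 5. En utilisant v(t) = -4·t^3 - 12·t^2 + 8·t + 5 et en substituant t = 3, nous trouvons v = -187.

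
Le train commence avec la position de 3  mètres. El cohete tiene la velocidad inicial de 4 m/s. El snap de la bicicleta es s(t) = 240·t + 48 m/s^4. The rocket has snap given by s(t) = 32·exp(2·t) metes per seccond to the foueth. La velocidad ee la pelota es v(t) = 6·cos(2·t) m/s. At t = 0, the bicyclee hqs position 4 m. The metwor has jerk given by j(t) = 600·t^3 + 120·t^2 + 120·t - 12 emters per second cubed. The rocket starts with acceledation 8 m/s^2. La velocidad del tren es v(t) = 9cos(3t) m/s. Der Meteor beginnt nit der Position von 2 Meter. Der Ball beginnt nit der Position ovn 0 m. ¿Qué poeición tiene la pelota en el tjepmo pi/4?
Para resolver esto, necesitamos tomar 1 integral de nuestra ecuación de la velocidad v(t) = 6·cos(2·t). Integrando la velocidad y usando la condición inicial x(0) = 0, obtenemos x(t) = 3·sin(2·t). De la ecuación de la posición x(t) = 3·sin(2·t), sustituimos t = pi/4 para obtener x = 3.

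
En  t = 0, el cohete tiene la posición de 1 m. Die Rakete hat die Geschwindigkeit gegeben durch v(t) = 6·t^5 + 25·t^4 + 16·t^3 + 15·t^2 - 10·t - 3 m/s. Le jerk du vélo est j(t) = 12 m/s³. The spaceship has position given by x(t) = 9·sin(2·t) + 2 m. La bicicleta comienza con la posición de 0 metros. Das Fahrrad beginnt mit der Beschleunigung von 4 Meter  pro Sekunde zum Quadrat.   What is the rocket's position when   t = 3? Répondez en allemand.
Wir müssen die Stammfunktion unserer Gleichung für die Geschwindigkeit v(t) = 6·t^5 + 25·t^4 + 16·t^3 + 15·t^2 - 10·t - 3 1-mal finden. Mit ∫v(t)dt und Anwendung von x(0) = 1, finden wir x(t) = t^6 + 5·t^5 + 4·t^4 + 5·t^3 - 5·t^2 - 3·t + 1. Wir haben die Position x(t) = t^6 + 5·t^5 + 4·t^4 + 5·t^3 - 5·t^2 - 3·t + 1. Durch Einsetzen von t = 3: x(3) = 2350.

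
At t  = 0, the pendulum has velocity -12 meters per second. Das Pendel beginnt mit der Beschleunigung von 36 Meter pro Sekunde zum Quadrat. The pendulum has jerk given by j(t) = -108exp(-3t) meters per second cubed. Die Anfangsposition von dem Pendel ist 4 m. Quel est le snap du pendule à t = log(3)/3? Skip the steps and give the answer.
À t = log(3)/3, s = 108.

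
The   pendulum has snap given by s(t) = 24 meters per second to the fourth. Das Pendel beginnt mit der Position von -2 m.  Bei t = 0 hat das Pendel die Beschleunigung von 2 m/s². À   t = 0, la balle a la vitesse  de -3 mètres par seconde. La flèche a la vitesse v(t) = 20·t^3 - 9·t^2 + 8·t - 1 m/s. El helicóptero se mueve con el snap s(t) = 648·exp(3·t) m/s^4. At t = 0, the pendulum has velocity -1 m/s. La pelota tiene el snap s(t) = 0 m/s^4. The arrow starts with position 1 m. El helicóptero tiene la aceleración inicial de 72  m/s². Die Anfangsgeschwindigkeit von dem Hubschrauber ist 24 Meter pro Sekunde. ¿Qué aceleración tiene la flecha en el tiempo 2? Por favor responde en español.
Debemos derivar nuestra ecuación de la velocidad v(t) = 20·t^3 - 9·t^2 + 8·t - 1 1 vez. Derivando la velocidad, obtenemos la aceleración: a(t) = 60·t^2 - 18·t + 8. Tenemos la aceleración a(t) = 60·t^2 - 18·t + 8. Sustituyendo t = 2: a(2) = 212.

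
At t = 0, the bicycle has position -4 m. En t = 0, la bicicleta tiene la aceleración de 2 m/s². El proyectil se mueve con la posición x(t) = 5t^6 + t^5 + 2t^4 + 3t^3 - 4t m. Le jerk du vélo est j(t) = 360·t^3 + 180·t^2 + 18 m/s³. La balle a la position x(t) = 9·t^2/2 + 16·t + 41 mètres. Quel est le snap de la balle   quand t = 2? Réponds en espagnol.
Partiendo de la posición x(t) = 9·t^2/2 + 16·t + 41, tomamos 4 derivadas. Tomando d/dt de x(t), encontramos v(t) = 9·t + 16. Derivando la velocidad, obtenemos la aceleración: a(t) = 9. Tomando d/dt de a(t), encontramos j(t) = 0. Derivando la sacudida, obtenemos el snap: s(t) = 0. Tenemos el snap s(t) = 0. Sustituyendo t = 2: s(2) = 0.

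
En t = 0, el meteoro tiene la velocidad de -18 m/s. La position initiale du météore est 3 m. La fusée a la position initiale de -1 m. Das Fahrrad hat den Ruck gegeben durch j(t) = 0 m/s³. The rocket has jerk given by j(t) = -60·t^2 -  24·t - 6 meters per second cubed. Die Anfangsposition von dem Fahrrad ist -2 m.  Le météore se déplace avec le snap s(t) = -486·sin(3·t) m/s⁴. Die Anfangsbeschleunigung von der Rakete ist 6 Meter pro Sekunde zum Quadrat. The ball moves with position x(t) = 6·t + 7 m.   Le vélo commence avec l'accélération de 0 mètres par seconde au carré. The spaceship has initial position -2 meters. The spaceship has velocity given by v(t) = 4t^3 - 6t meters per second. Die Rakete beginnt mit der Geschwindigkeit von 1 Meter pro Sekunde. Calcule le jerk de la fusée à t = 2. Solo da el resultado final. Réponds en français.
À t = 2, j = -294.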